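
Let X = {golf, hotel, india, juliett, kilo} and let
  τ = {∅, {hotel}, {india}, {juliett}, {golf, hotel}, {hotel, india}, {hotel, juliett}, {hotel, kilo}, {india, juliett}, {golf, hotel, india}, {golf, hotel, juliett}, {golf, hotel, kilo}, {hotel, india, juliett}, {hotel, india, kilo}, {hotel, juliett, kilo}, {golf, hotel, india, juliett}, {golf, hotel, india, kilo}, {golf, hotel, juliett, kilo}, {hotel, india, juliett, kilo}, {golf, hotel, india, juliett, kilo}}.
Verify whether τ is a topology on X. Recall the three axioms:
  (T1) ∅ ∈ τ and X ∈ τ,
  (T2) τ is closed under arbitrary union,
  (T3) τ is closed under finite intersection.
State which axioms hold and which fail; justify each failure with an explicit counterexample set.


τ IS a topology on X.

Axiom (T1): ∅ ∈ τ? Yes; X ∈ τ? Yes.
Axiom (T2/T3): check pairwise unions and intersections of members of τ.
All pairwise intersections and unions checked — each lies in τ. Therefore τ satisfies (T1), (T2), (T3): it IS a topology on X.


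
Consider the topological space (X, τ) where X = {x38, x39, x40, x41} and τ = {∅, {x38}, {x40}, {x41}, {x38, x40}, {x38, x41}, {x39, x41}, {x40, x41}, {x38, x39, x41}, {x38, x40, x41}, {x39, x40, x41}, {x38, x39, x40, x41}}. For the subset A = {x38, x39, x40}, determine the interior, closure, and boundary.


int(A) = {x38, x40}, cl(A) = {x38, x39, x40}, ∂A = {x39}.

Closed sets in (X, τ) are complements of opens:
  closed(X, τ) = {∅, {x38}, {x39}, {x40}, {x38, x39}, {x38, x40}, {x39, x40}, {x39, x41}, {x38, x39, x40}, {x38, x39, x41}, {x39, x40, x41}, {x38, x39, x40, x41}}.
int(A) = ⋃ {U ∈ τ : U ⊆ A}. Opens contained in A: ∅, {x38}, {x40}, {x38, x40}.
Taking the union of these: int(A) = {x38, x40}.
cl(A) = ⋂ {C closed : A ⊆ C}. Closed sets containing A: {x38, x39, x40}, {x38, x39, x40, x41}.
Intersecting these: cl(A) = {x38, x39, x40}.
∂A = cl(A) ∖ int(A) = {x38, x39, x40} ∖ {x38, x40} = {x39}.


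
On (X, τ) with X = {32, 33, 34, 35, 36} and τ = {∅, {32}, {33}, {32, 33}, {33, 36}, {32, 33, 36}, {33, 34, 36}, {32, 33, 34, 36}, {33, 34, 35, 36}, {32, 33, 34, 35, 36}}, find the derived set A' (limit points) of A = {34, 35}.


A' = {35}

For each x ∈ X, list the open sets U ∈ τ with x ∈ U, then check whether U ∩ (A ∖ {x}) ≠ ∅ for every such U.
  x = 32: open {32} ∋ x has {32} ∩ (A ∖ {32}) = ∅, so x is NOT a limit point.
  x = 33: open {33} ∋ x has {33} ∩ (A ∖ {33}) = ∅, so x is NOT a limit point.
  x = 34: open {33, 34, 36} ∋ x has {33, 34, 36} ∩ (A ∖ {34}) = ∅, so x is NOT a limit point.
  x = 35: opens ∋ x are {33, 34, 35, 36}, {32, 33, 34, 35, 36}; each meets A ∖ {35}, so x IS a limit point.
  x = 36: open {33, 36} ∋ x has {33, 36} ∩ (A ∖ {36}) = ∅, so x is NOT a limit point.
Collecting: A' = {35}.


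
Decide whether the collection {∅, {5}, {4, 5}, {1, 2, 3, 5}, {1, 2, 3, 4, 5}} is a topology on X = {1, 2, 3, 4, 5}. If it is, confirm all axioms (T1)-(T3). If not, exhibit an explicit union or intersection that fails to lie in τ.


τ IS a topology on X.

Axiom (T1): ∅ ∈ τ? Yes; X ∈ τ? Yes.
Axiom (T2/T3): check pairwise unions and intersections of members of τ.
All pairwise intersections and unions checked — each lies in τ. Therefore τ satisfies (T1), (T2), (T3): it IS a topology on X.


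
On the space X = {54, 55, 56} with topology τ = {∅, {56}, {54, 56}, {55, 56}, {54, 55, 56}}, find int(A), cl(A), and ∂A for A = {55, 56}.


int(A) = {55, 56}, cl(A) = {54, 55, 56}, ∂A = {54}.

Closed sets in (X, τ) are complements of opens:
  closed(X, τ) = {∅, {54}, {55}, {54, 55}, {54, 55, 56}}.
int(A) = ⋃ {U ∈ τ : U ⊆ A}. Opens contained in A: ∅, {56}, {55, 56}.
Taking the union of these: int(A) = {55, 56}.
cl(A) = ⋂ {C closed : A ⊆ C}. Closed sets containing A: {54, 55, 56}.
Intersecting these: cl(A) = {54, 55, 56}.
∂A = cl(A) ∖ int(A) = {54, 55, 56} ∖ {55, 56} = {54}.


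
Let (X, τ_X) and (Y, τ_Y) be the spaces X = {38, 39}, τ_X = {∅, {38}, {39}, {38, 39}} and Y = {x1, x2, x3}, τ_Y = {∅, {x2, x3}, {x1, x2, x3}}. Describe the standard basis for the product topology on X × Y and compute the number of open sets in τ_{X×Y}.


Basis B = {∅ × ∅, {38} × {x2, x3}, {39} × {x2, x3}, {38} × {x1, x2, x3}, {39} × {x1, x2, x3}, {38, 39} × {x2, x3}, {38, 39} × {x1, x2, x3}}; |τ_{X×Y}| = 9.

Enumerate products U × V with U ∈ τ_X, V ∈ τ_Y (deduplicated):
  ∅ × ∅ = {} (∅)
  {38} × {x2, x3} = {(38,x2), (38,x3)}
  {39} × {x2, x3} = {(39,x2), (39,x3)}
  {38} × {x1, x2, x3} = {(38,x1), (38,x2), (38,x3)}
  {39} × {x1, x2, x3} = {(39,x1), (39,x2), (39,x3)}
  {38, 39} × {x2, x3} = {(38,x2), (38,x3), (39,x2), (39,x3)}
  {38, 39} × {x1, x2, x3} = {(38,x1), (38,x2), (38,x3), (39,x1), (39,x2), (39,x3)}
These 7 distinct sets form the basis B.
Close under arbitrary unions to get τ_{X×Y}; counting gives |τ_{X×Y}| = 9.


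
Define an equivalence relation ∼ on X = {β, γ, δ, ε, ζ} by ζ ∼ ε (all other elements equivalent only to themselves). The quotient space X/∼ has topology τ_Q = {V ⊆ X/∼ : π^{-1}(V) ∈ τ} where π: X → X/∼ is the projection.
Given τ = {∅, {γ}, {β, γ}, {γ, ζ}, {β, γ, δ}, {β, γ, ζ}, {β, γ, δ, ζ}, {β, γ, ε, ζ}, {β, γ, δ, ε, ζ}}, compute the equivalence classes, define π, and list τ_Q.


X/∼ = {[β], [γ], [δ], [ε=ζ]}; |τ_Q| = 6.

Equivalence classes: [β], [γ], [δ], [ε=ζ].
Quotient map π: X → X/∼ sends β ↦ [β], γ ↦ [γ], δ ↦ [δ], ε ↦ [ε=ζ], ζ ↦ [ε=ζ].
For each subset V ⊆ X/∼, compute π^{-1}(V) ⊆ X and check whether π^{-1}(V) ∈ τ. V is open in τ_Q iff π^{-1}(V) ∈ τ.
  V = {}: π^{-1}(V) = ∅ ∈ τ ✓.
  V = {[β]}: π^{-1}(V) = {β} ∉ τ ✗.
  V = {[γ]}: π^{-1}(V) = {γ} ∈ τ ✓.
  V = {[β], [γ]}: π^{-1}(V) = {β, γ} ∈ τ ✓.
  V = {[δ]}: π^{-1}(V) = {δ} ∉ τ ✗.
  V = {[β], [δ]}: π^{-1}(V) = {β, δ} ∉ τ ✗.
  V = {[γ], [δ]}: π^{-1}(V) = {γ, δ} ∉ τ ✗.
  V = {[β], [γ], [δ]}: π^{-1}(V) = {β, γ, δ} ∈ τ ✓.
  V = {[ε=ζ]}: π^{-1}(V) = {ε, ζ} ∉ τ ✗.
  V = {[β], [ε=ζ]}: π^{-1}(V) = {β, ε, ζ} ∉ τ ✗.
  V = {[γ], [ε=ζ]}: π^{-1}(V) = {γ, ε, ζ} ∉ τ ✗.
  V = {[β], [γ], [ε=ζ]}: π^{-1}(V) = {β, γ, ε, ζ} ∈ τ ✓.
  V = {[δ], [ε=ζ]}: π^{-1}(V) = {δ, ε, ζ} ∉ τ ✗.
  V = {[β], [δ], [ε=ζ]}: π^{-1}(V) = {β, δ, ε, ζ} ∉ τ ✗.
  V = {[γ], [δ], [ε=ζ]}: π^{-1}(V) = {γ, δ, ε, ζ} ∉ τ ✗.
  V = {[β], [γ], [δ], [ε=ζ]}: π^{-1}(V) = {β, γ, δ, ε, ζ} ∈ τ ✓.
Open sets in the quotient: τ_Q = {{}, {[γ]}, {[β], [γ]}, {[β], [γ], [δ]}, {[β], [γ], [ε=ζ]}, {[β], [γ], [δ], [ε=ζ]}} (6 elements).


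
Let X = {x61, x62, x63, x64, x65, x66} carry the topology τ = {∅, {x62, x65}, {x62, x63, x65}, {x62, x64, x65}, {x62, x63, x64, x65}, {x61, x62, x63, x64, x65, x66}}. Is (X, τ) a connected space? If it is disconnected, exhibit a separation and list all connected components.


(X, τ) is connected.

Find clopen sets (U ∈ τ with X ∖ U ∈ τ):
  U = ∅, X ∖ U = {x61, x62, x63, x64, x65, x66} — both open, so U is clopen.
  U = {x61, x62, x63, x64, x65, x66}, X ∖ U = ∅ — both open, so U is clopen.
Only trivial clopens (∅ and X) exist, so (X, τ) is connected.
Compute connected components by grouping points that agree on all clopens:
  component: {x61, x62, x63, x64, x65, x66}


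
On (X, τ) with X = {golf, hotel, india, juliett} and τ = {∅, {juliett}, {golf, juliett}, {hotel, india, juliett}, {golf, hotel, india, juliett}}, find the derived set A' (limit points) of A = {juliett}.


A' = {golf, hotel, india}

For each x ∈ X, list the open sets U ∈ τ with x ∈ U, then check whether U ∩ (A ∖ {x}) ≠ ∅ for every such U.
  x = golf: opens ∋ x are {golf, juliett}, {golf, hotel, india, juliett}; each meets A ∖ {golf}, so x IS a limit point.
  x = hotel: opens ∋ x are {hotel, india, juliett}, {golf, hotel, india, juliett}; each meets A ∖ {hotel}, so x IS a limit point.
  x = india: opens ∋ x are {hotel, india, juliett}, {golf, hotel, india, juliett}; each meets A ∖ {india}, so x IS a limit point.
  x = juliett: open {juliett} ∋ x has {juliett} ∩ (A ∖ {juliett}) = ∅, so x is NOT a limit point.
Collecting: A' = {golf, hotel, india}.


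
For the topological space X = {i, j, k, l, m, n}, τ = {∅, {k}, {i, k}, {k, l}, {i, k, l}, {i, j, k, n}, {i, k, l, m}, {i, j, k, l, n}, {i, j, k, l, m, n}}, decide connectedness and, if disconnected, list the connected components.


(X, τ) is connected.

Find clopen sets (U ∈ τ with X ∖ U ∈ τ):
  U = ∅, X ∖ U = {i, j, k, l, m, n} — both open, so U is clopen.
  U = {i, j, k, l, m, n}, X ∖ U = ∅ — both open, so U is clopen.
Only trivial clopens (∅ and X) exist, so (X, τ) is connected.
Compute connected components by grouping points that agree on all clopens:
  component: {i, j, k, l, m, n}


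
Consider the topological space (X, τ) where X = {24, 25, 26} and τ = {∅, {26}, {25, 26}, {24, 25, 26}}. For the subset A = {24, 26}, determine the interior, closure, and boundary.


int(A) = {26}, cl(A) = {24, 25, 26}, ∂A = {24, 25}.

Closed sets in (X, τ) are complements of opens:
  closed(X, τ) = {∅, {24}, {24, 25}, {24, 25, 26}}.
int(A) = ⋃ {U ∈ τ : U ⊆ A}. Opens contained in A: ∅, {26}.
Taking the union of these: int(A) = {26}.
cl(A) = ⋂ {C closed : A ⊆ C}. Closed sets containing A: {24, 25, 26}.
Intersecting these: cl(A) = {24, 25, 26}.
∂A = cl(A) ∖ int(A) = {24, 25, 26} ∖ {26} = {24, 25}.


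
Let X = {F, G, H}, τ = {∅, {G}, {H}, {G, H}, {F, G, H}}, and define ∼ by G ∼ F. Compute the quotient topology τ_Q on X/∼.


X/∼ = {[F=G], [H]}; |τ_Q| = 3.

Equivalence classes: [F=G], [H].
Quotient map π: X → X/∼ sends F ↦ [F=G], G ↦ [F=G], H ↦ [H].
For each subset V ⊆ X/∼, compute π^{-1}(V) ⊆ X and check whether π^{-1}(V) ∈ τ. V is open in τ_Q iff π^{-1}(V) ∈ τ.
  V = {}: π^{-1}(V) = ∅ ∈ τ ✓.
  V = {[F=G]}: π^{-1}(V) = {F, G} ∉ τ ✗.
  V = {[H]}: π^{-1}(V) = {H} ∈ τ ✓.
  V = {[F=G], [H]}: π^{-1}(V) = {F, G, H} ∈ τ ✓.
Open sets in the quotient: τ_Q = {{}, {[H]}, {[F=G], [H]}} (3 elements).


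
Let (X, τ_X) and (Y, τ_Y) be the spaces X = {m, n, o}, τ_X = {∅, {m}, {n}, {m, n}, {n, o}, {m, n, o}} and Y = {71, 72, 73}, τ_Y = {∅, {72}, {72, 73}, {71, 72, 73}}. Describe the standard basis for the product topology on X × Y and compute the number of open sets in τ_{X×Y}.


Basis B = {∅ × ∅, {m} × {72}, {n} × {72}, {m} × {72, 73}, {m, n} × {72}, {n} × {72, 73}, {n, o} × {72}, {m} × {71, 72, 73}, {m, n, o} × {72}, {n} × {71, 72, 73}, {m, n} × {72, 73}, {n, o} × {72, 73}, {m, n} × {71, 72, 73}, {m, n, o} × {72, 73}, {n, o} × {71, 72, 73}, {m, n, o} × {71, 72, 73}}; |τ_{X×Y}| = 40.

Enumerate products U × V with U ∈ τ_X, V ∈ τ_Y (deduplicated):
  ∅ × ∅ = {} (∅)
  {m} × {72} = {(m,72)}
  {n} × {72} = {(n,72)}
  {m} × {72, 73} = {(m,72), (m,73)}
  {m, n} × {72} = {(m,72), (n,72)}
  {n} × {72, 73} = {(n,72), (n,73)}
  {n, o} × {72} = {(n,72), (o,72)}
  {m} × {71, 72, 73} = {(m,71), (m,72), (m,73)}
  {m, n, o} × {72} = {(m,72), (n,72), (o,72)}
  {n} × {71, 72, 73} = {(n,71), (n,72), (n,73)}
  {m, n} × {72, 73} = {(m,72), (m,73), (n,72), (n,73)}
  {n, o} × {72, 73} = {(n,72), (n,73), (o,72), (o,73)}
  {m, n} × {71, 72, 73} = {(m,71), (m,72), (m,73), (n,71), (n,72), (n,73)}
  {m, n, o} × {72, 73} = {(m,72), (m,73), (n,72), (n,73), (o,72), (o,73)}
  {n, o} × {71, 72, 73} = {(n,71), (n,72), (n,73), (o,71), (o,72), (o,73)}
  {m, n, o} × {71, 72, 73} = {(m,71), (m,72), (m,73), (n,71), (n,72), (n,73), (o,71), (o,72), (o,73)}
These 16 distinct sets form the basis B.
Close under arbitrary unions to get τ_{X×Y}; counting gives |τ_{X×Y}| = 40.


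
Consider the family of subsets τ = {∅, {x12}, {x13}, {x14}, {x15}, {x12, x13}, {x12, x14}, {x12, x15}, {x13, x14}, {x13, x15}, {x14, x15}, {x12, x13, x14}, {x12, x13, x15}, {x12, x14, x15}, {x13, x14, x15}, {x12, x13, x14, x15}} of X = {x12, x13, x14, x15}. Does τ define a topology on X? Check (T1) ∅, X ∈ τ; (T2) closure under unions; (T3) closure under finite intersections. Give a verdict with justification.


τ IS a topology on X.

Axiom (T1): ∅ ∈ τ? Yes; X ∈ τ? Yes.
Axiom (T2/T3): check pairwise unions and intersections of members of τ.
All pairwise intersections and unions checked — each lies in τ. Therefore τ satisfies (T1), (T2), (T3): it IS a topology on X.


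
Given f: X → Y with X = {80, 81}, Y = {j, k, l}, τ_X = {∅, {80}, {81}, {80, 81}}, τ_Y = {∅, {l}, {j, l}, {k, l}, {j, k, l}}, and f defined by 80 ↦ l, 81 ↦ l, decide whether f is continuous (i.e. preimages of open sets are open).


f IS continuous.

Compute f^{-1}(U) for each U ∈ τ_Y:
  U = ∅: f^{-1}(U) = ∅ ∈ τ_X ✓.
  U = {l}: f^{-1}(U) = {80, 81} ∈ τ_X ✓.
  U = {j, l}: f^{-1}(U) = {80, 81} ∈ τ_X ✓.
  U = {k, l}: f^{-1}(U) = {80, 81} ∈ τ_X ✓.
  U = {j, k, l}: f^{-1}(U) = {80, 81} ∈ τ_X ✓.
Every preimage lies in τ_X, so f IS continuous.


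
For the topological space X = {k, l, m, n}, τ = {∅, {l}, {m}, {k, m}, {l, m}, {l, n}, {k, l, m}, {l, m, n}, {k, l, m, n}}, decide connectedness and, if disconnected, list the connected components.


(X, τ) is disconnected; components = [{k, m}, {l, n}].

Find clopen sets (U ∈ τ with X ∖ U ∈ τ):
  U = ∅, X ∖ U = {k, l, m, n} — both open, so U is clopen.
  U = {k, m}, X ∖ U = {l, n} — both open, so U is clopen.
  U = {l, n}, X ∖ U = {k, m} — both open, so U is clopen.
  U = {k, l, m, n}, X ∖ U = ∅ — both open, so U is clopen.
Nontrivial clopen(s) exist: e.g. {k, m}. So (X, τ) is disconnected.
Compute connected components by grouping points that agree on all clopens:
  component: {k, m}
  component: {l, n}


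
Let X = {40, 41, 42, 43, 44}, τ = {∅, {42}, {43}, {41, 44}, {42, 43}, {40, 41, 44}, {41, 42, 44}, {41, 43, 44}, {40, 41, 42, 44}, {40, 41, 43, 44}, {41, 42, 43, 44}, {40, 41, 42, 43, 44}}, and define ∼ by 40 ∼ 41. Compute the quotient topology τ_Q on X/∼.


X/∼ = {[40=41], [42], [43], [44]}; |τ_Q| = 8.

Equivalence classes: [40=41], [42], [43], [44].
Quotient map π: X → X/∼ sends 40 ↦ [40=41], 41 ↦ [40=41], 42 ↦ [42], 43 ↦ [43], 44 ↦ [44].
For each subset V ⊆ X/∼, compute π^{-1}(V) ⊆ X and check whether π^{-1}(V) ∈ τ. V is open in τ_Q iff π^{-1}(V) ∈ τ.
  V = {}: π^{-1}(V) = ∅ ∈ τ ✓.
  V = {[40=41]}: π^{-1}(V) = {40, 41} ∉ τ ✗.
  V = {[42]}: π^{-1}(V) = {42} ∈ τ ✓.
  V = {[40=41], [42]}: π^{-1}(V) = {40, 41, 42} ∉ τ ✗.
  V = {[43]}: π^{-1}(V) = {43} ∈ τ ✓.
  V = {[40=41], [43]}: π^{-1}(V) = {40, 41, 43} ∉ τ ✗.
  V = {[42], [43]}: π^{-1}(V) = {42, 43} ∈ τ ✓.
  V = {[40=41], [42], [43]}: π^{-1}(V) = {40, 41, 42, 43} ∉ τ ✗.
  V = {[44]}: π^{-1}(V) = {44} ∉ τ ✗.
  V = {[40=41], [44]}: π^{-1}(V) = {40, 41, 44} ∈ τ ✓.
  V = {[42], [44]}: π^{-1}(V) = {42, 44} ∉ τ ✗.
  V = {[40=41], [42], [44]}: π^{-1}(V) = {40, 41, 42, 44} ∈ τ ✓.
  V = {[43], [44]}: π^{-1}(V) = {43, 44} ∉ τ ✗.
  V = {[40=41], [43], [44]}: π^{-1}(V) = {40, 41, 43, 44} ∈ τ ✓.
  V = {[42], [43], [44]}: π^{-1}(V) = {42, 43, 44} ∉ τ ✗.
  V = {[40=41], [42], [43], [44]}: π^{-1}(V) = {40, 41, 42, 43, 44} ∈ τ ✓.
Open sets in the quotient: τ_Q = {{}, {[42]}, {[43]}, {[42], [43]}, {[40=41], [44]}, {[40=41], [42], [44]}, {[40=41], [43], [44]}, {[40=41], [42], [43], [44]}} (8 elements).


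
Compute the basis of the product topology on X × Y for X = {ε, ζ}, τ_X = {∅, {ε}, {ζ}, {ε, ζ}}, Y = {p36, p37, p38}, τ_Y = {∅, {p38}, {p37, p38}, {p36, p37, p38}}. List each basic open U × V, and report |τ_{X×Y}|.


Basis B = {∅ × ∅, {ε} × {p38}, {ζ} × {p38}, {ε} × {p37, p38}, {ε, ζ} × {p38}, {ζ} × {p37, p38}, {ε} × {p36, p37, p38}, {ζ} × {p36, p37, p38}, {ε, ζ} × {p37, p38}, {ε, ζ} × {p36, p37, p38}}; |τ_{X×Y}| = 16.

Enumerate products U × V with U ∈ τ_X, V ∈ τ_Y (deduplicated):
  ∅ × ∅ = {} (∅)
  {ε} × {p38} = {(ε,p38)}
  {ζ} × {p38} = {(ζ,p38)}
  {ε} × {p37, p38} = {(ε,p37), (ε,p38)}
  {ε, ζ} × {p38} = {(ε,p38), (ζ,p38)}
  {ζ} × {p37, p38} = {(ζ,p37), (ζ,p38)}
  {ε} × {p36, p37, p38} = {(ε,p36), (ε,p37), (ε,p38)}
  {ζ} × {p36, p37, p38} = {(ζ,p36), (ζ,p37), (ζ,p38)}
  {ε, ζ} × {p37, p38} = {(ε,p37), (ε,p38), (ζ,p37), (ζ,p38)}
  {ε, ζ} × {p36, p37, p38} = {(ε,p36), (ε,p37), (ε,p38), (ζ,p36), (ζ,p37), (ζ,p38)}
These 10 distinct sets form the basis B.
Close under arbitrary unions to get τ_{X×Y}; counting gives |τ_{X×Y}| = 16.


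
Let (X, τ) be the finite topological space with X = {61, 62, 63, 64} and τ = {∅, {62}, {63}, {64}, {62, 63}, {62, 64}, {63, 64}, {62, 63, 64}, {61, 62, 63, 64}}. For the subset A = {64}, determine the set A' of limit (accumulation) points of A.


A' = {61}

For each x ∈ X, list the open sets U ∈ τ with x ∈ U, then check whether U ∩ (A ∖ {x}) ≠ ∅ for every such U.
  x = 61: opens ∋ x are {61, 62, 63, 64}; each meets A ∖ {61}, so x IS a limit point.
  x = 62: open {62} ∋ x has {62} ∩ (A ∖ {62}) = ∅, so x is NOT a limit point.
  x = 63: open {63} ∋ x has {63} ∩ (A ∖ {63}) = ∅, so x is NOT a limit point.
  x = 64: open {64} ∋ x has {64} ∩ (A ∖ {64}) = ∅, so x is NOT a limit point.
Collecting: A' = {61}.


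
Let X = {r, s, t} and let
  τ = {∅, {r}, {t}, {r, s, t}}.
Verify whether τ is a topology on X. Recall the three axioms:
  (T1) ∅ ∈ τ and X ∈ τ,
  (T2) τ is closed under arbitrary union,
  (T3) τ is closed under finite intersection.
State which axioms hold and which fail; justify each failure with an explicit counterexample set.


τ is NOT a topology on X.

Axiom (T1): ∅ ∈ τ? Yes; X ∈ τ? Yes.
Axiom (T2/T3): check pairwise unions and intersections of members of τ.
Counterexample for (T2): {r} ∪ {t} = {r, t} ∉ τ. Therefore τ is NOT a topology.


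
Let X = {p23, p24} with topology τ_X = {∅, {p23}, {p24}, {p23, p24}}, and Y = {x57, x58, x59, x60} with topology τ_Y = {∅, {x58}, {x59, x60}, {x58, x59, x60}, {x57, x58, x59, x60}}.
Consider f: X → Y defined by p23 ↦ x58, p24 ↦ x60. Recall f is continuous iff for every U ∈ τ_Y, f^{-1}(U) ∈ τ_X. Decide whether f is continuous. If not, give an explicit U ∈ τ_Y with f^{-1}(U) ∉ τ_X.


f IS continuous.

Compute f^{-1}(U) for each U ∈ τ_Y:
  U = ∅: f^{-1}(U) = ∅ ∈ τ_X ✓.
  U = {x58}: f^{-1}(U) = {p23} ∈ τ_X ✓.
  U = {x59, x60}: f^{-1}(U) = {p24} ∈ τ_X ✓.
  U = {x58, x59, x60}: f^{-1}(U) = {p23, p24} ∈ τ_X ✓.
  U = {x57, x58, x59, x60}: f^{-1}(U) = {p23, p24} ∈ τ_X ✓.
Every preimage lies in τ_X, so f IS continuous.


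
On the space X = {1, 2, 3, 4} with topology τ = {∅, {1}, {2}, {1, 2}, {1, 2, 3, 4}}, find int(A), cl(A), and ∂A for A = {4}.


int(A) = ∅, cl(A) = {3, 4}, ∂A = {3, 4}.

Closed sets in (X, τ) are complements of opens:
  closed(X, τ) = {∅, {3, 4}, {1, 3, 4}, {2, 3, 4}, {1, 2, 3, 4}}.
int(A) = ⋃ {U ∈ τ : U ⊆ A}. Opens contained in A: ∅.
Taking the union of these: int(A) = ∅.
cl(A) = ⋂ {C closed : A ⊆ C}. Closed sets containing A: {3, 4}, {1, 3, 4}, {2, 3, 4}, {1, 2, 3, 4}.
Intersecting these: cl(A) = {3, 4}.
∂A = cl(A) ∖ int(A) = {3, 4} ∖ ∅ = {3, 4}.


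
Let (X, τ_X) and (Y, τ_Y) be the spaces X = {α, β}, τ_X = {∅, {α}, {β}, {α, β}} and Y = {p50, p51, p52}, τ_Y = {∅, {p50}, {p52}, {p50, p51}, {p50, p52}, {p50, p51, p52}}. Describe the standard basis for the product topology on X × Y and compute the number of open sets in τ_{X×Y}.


Basis B = {∅ × ∅, {α} × {p50}, {α} × {p52}, {β} × {p50}, {β} × {p52}, {α} × {p50, p51}, {α} × {p50, p52}, {α, β} × {p50}, {α, β} × {p52}, {β} × {p50, p51}, {β} × {p50, p52}, {α} × {p50, p51, p52}, {β} × {p50, p51, p52}, {α, β} × {p50, p51}, {α, β} × {p50, p52}, {α, β} × {p50, p51, p52}}; |τ_{X×Y}| = 36.

Enumerate products U × V with U ∈ τ_X, V ∈ τ_Y (deduplicated):
  ∅ × ∅ = {} (∅)
  {α} × {p50} = {(α,p50)}
  {α} × {p52} = {(α,p52)}
  {β} × {p50} = {(β,p50)}
  {β} × {p52} = {(β,p52)}
  {α} × {p50, p51} = {(α,p50), (α,p51)}
  {α} × {p50, p52} = {(α,p50), (α,p52)}
  {α, β} × {p50} = {(α,p50), (β,p50)}
  {α, β} × {p52} = {(α,p52), (β,p52)}
  {β} × {p50, p51} = {(β,p50), (β,p51)}
  {β} × {p50, p52} = {(β,p50), (β,p52)}
  {α} × {p50, p51, p52} = {(α,p50), (α,p51), (α,p52)}
  {β} × {p50, p51, p52} = {(β,p50), (β,p51), (β,p52)}
  {α, β} × {p50, p51} = {(α,p50), (α,p51), (β,p50), (β,p51)}
  {α, β} × {p50, p52} = {(α,p50), (α,p52), (β,p50), (β,p52)}
  {α, β} × {p50, p51, p52} = {(α,p50), (α,p51), (α,p52), (β,p50), (β,p51), (β,p52)}
These 16 distinct sets form the basis B.
Close under arbitrary unions to get τ_{X×Y}; counting gives |τ_{X×Y}| = 36.


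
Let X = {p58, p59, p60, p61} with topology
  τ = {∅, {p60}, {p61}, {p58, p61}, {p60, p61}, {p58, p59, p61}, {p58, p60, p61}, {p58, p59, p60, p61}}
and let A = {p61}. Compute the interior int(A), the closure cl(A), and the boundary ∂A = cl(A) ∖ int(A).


int(A) = {p61}, cl(A) = {p58, p59, p61}, ∂A = {p58, p59}.

Closed sets in (X, τ) are complements of opens:
  closed(X, τ) = {∅, {p59}, {p60}, {p58, p59}, {p59, p60}, {p58, p59, p60}, {p58, p59, p61}, {p58, p59, p60, p61}}.
int(A) = ⋃ {U ∈ τ : U ⊆ A}. Opens contained in A: ∅, {p61}.
Taking the union of these: int(A) = {p61}.
cl(A) = ⋂ {C closed : A ⊆ C}. Closed sets containing A: {p58, p59, p61}, {p58, p59, p60, p61}.
Intersecting these: cl(A) = {p58, p59, p61}.
∂A = cl(A) ∖ int(A) = {p58, p59, p61} ∖ {p61} = {p58, p59}.


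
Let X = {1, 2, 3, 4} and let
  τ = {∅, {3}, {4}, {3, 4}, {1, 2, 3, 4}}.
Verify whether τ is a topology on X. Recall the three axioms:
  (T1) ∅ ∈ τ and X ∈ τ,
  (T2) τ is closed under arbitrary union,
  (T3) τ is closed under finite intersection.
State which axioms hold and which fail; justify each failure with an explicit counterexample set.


τ IS a topology on X.

Axiom (T1): ∅ ∈ τ? Yes; X ∈ τ? Yes.
Axiom (T2/T3): check pairwise unions and intersections of members of τ.
All pairwise intersections and unions checked — each lies in τ. Therefore τ satisfies (T1), (T2), (T3): it IS a topology on X.


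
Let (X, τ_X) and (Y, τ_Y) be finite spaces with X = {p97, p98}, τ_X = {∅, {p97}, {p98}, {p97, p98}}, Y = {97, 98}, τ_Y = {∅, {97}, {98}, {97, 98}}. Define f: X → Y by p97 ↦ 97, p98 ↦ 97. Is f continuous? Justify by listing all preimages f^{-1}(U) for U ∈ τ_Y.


f IS continuous.

Compute f^{-1}(U) for each U ∈ τ_Y:
  U = ∅: f^{-1}(U) = ∅ ∈ τ_X ✓.
  U = {97}: f^{-1}(U) = {p97, p98} ∈ τ_X ✓.
  U = {98}: f^{-1}(U) = ∅ ∈ τ_X ✓.
  U = {97, 98}: f^{-1}(U) = {p97, p98} ∈ τ_X ✓.
Every preimage lies in τ_X, so f IS continuous.


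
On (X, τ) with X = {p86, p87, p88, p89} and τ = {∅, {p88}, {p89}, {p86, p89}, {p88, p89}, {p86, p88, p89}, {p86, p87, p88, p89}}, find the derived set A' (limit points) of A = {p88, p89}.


A' = {p86, p87}

For each x ∈ X, list the open sets U ∈ τ with x ∈ U, then check whether U ∩ (A ∖ {x}) ≠ ∅ for every such U.
  x = p86: opens ∋ x are {p86, p89}, {p86, p88, p89}, {p86, p87, p88, p89}; each meets A ∖ {p86}, so x IS a limit point.
  x = p87: opens ∋ x are {p86, p87, p88, p89}; each meets A ∖ {p87}, so x IS a limit point.
  x = p88: open {p88} ∋ x has {p88} ∩ (A ∖ {p88}) = ∅, so x is NOT a limit point.
  x = p89: open {p89} ∋ x has {p89} ∩ (A ∖ {p89}) = ∅, so x is NOT a limit point.
Collecting: A' = {p86, p87}.


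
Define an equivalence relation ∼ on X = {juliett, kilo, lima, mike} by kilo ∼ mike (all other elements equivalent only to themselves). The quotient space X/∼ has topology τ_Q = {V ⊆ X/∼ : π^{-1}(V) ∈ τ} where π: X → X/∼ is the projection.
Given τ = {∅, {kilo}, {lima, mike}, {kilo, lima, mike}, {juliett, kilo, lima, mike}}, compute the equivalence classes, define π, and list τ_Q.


X/∼ = {[juliett], [kilo=mike], [lima]}; |τ_Q| = 3.

Equivalence classes: [juliett], [kilo=mike], [lima].
Quotient map π: X → X/∼ sends juliett ↦ [juliett], kilo ↦ [kilo=mike], lima ↦ [lima], mike ↦ [kilo=mike].
For each subset V ⊆ X/∼, compute π^{-1}(V) ⊆ X and check whether π^{-1}(V) ∈ τ. V is open in τ_Q iff π^{-1}(V) ∈ τ.
  V = {}: π^{-1}(V) = ∅ ∈ τ ✓.
  V = {[juliett]}: π^{-1}(V) = {juliett} ∉ τ ✗.
  V = {[kilo=mike]}: π^{-1}(V) = {kilo, mike} ∉ τ ✗.
  V = {[juliett], [kilo=mike]}: π^{-1}(V) = {juliett, kilo, mike} ∉ τ ✗.
  V = {[lima]}: π^{-1}(V) = {lima} ∉ τ ✗.
  V = {[juliett], [lima]}: π^{-1}(V) = {juliett, lima} ∉ τ ✗.
  V = {[kilo=mike], [lima]}: π^{-1}(V) = {kilo, lima, mike} ∈ τ ✓.
  V = {[juliett], [kilo=mike], [lima]}: π^{-1}(V) = {juliett, kilo, lima, mike} ∈ τ ✓.
Open sets in the quotient: τ_Q = {{}, {[kilo=mike], [lima]}, {[juliett], [kilo=mike], [lima]}} (3 elements).


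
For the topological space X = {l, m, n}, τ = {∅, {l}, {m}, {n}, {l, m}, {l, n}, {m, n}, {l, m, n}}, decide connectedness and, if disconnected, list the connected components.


(X, τ) is disconnected; components = [{l}, {m}, {n}].

Find clopen sets (U ∈ τ with X ∖ U ∈ τ):
  U = ∅, X ∖ U = {l, m, n} — both open, so U is clopen.
  U = {l}, X ∖ U = {m, n} — both open, so U is clopen.
  U = {m}, X ∖ U = {l, n} — both open, so U is clopen.
  U = {n}, X ∖ U = {l, m} — both open, so U is clopen.
  U = {l, m}, X ∖ U = {n} — both open, so U is clopen.
  U = {l, n}, X ∖ U = {m} — both open, so U is clopen.
  U = {m, n}, X ∖ U = {l} — both open, so U is clopen.
  U = {l, m, n}, X ∖ U = ∅ — both open, so U is clopen.
Nontrivial clopen(s) exist: e.g. {l}. So (X, τ) is disconnected.
Compute connected components by grouping points that agree on all clopens:
  component: {l}
  component: {m}
  component: {n}


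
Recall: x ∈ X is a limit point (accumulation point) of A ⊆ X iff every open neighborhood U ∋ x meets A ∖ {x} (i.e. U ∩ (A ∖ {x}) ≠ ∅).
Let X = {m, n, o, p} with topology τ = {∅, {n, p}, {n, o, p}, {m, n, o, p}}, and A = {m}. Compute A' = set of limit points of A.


A' = ∅

For each x ∈ X, list the open sets U ∈ τ with x ∈ U, then check whether U ∩ (A ∖ {x}) ≠ ∅ for every such U.
  x = m: open {m, n, o, p} ∋ x has {m, n, o, p} ∩ (A ∖ {m}) = ∅, so x is NOT a limit point.
  x = n: open {n, p} ∋ x has {n, p} ∩ (A ∖ {n}) = ∅, so x is NOT a limit point.
  x = o: open {n, o, p} ∋ x has {n, o, p} ∩ (A ∖ {o}) = ∅, so x is NOT a limit point.
  x = p: open {n, p} ∋ x has {n, p} ∩ (A ∖ {p}) = ∅, so x is NOT a limit point.
Collecting: A' = ∅.


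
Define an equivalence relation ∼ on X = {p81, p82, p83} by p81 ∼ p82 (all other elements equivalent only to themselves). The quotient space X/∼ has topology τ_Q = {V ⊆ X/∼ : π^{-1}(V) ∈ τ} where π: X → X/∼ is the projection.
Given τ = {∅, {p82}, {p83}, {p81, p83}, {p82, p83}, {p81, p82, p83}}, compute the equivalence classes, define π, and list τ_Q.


X/∼ = {[p81=p82], [p83]}; |τ_Q| = 3.

Equivalence classes: [p81=p82], [p83].
Quotient map π: X → X/∼ sends p81 ↦ [p81=p82], p82 ↦ [p81=p82], p83 ↦ [p83].
For each subset V ⊆ X/∼, compute π^{-1}(V) ⊆ X and check whether π^{-1}(V) ∈ τ. V is open in τ_Q iff π^{-1}(V) ∈ τ.
  V = {}: π^{-1}(V) = ∅ ∈ τ ✓.
  V = {[p81=p82]}: π^{-1}(V) = {p81, p82} ∉ τ ✗.
  V = {[p83]}: π^{-1}(V) = {p83} ∈ τ ✓.
  V = {[p81=p82], [p83]}: π^{-1}(V) = {p81, p82, p83} ∈ τ ✓.
Open sets in the quotient: τ_Q = {{}, {[p83]}, {[p81=p82], [p83]}} (3 elements).


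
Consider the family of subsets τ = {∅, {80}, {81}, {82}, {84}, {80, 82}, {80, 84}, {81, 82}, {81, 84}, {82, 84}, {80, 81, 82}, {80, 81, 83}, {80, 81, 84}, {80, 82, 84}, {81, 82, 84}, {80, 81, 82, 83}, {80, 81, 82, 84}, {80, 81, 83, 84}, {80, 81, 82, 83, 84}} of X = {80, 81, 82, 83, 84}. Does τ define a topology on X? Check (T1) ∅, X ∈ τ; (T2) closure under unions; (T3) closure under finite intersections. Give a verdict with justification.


τ is NOT a topology on X.

Axiom (T1): ∅ ∈ τ? Yes; X ∈ τ? Yes.
Axiom (T2/T3): check pairwise unions and intersections of members of τ.
Counterexample for (T2): {80} ∪ {81} = {80, 81} ∉ τ. Therefore τ is NOT a topology.


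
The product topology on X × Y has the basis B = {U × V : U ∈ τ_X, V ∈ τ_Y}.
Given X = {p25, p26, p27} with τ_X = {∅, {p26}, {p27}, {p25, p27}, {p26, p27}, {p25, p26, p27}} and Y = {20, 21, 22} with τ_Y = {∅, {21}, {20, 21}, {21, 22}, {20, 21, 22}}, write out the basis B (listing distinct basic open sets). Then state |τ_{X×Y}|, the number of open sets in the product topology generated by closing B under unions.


Basis B = {∅ × ∅, {p26} × {21}, {p27} × {21}, {p25, p27} × {21}, {p26} × {20, 21}, {p26} × {21, 22}, {p26, p27} × {21}, {p27} × {20, 21}, {p27} × {21, 22}, {p25, p26, p27} × {21}, {p26} × {20, 21, 22}, {p27} × {20, 21, 22}, {p25, p27} × {20, 21}, {p25, p27} × {21, 22}, {p26, p27} × {20, 21}, {p26, p27} × {21, 22}, {p25, p27} × {20, 21, 22}, {p25, p26, p27} × {20, 21}, {p25, p26, p27} × {21, 22}, {p26, p27} × {20, 21, 22}, {p25, p26, p27} × {20, 21, 22}}; |τ_{X×Y}| = 70.

Enumerate products U × V with U ∈ τ_X, V ∈ τ_Y (deduplicated):
  ∅ × ∅ = {} (∅)
  {p26} × {21} = {(p26,21)}
  {p27} × {21} = {(p27,21)}
  {p25, p27} × {21} = {(p25,21), (p27,21)}
  {p26} × {20, 21} = {(p26,20), (p26,21)}
  {p26} × {21, 22} = {(p26,21), (p26,22)}
  {p26, p27} × {21} = {(p26,21), (p27,21)}
  {p27} × {20, 21} = {(p27,20), (p27,21)}
  {p27} × {21, 22} = {(p27,21), (p27,22)}
  {p25, p26, p27} × {21} = {(p25,21), (p26,21), (p27,21)}
  {p26} × {20, 21, 22} = {(p26,20), (p26,21), (p26,22)}
  {p27} × {20, 21, 22} = {(p27,20), (p27,21), (p27,22)}
  {p25, p27} × {20, 21} = {(p25,20), (p25,21), (p27,20), (p27,21)}
  {p25, p27} × {21, 22} = {(p25,21), (p25,22), (p27,21), (p27,22)}
  {p26, p27} × {20, 21} = {(p26,20), (p26,21), (p27,20), (p27,21)}
  {p26, p27} × {21, 22} = {(p26,21), (p26,22), (p27,21), (p27,22)}
  {p25, p27} × {20, 21, 22} = {(p25,20), (p25,21), (p25,22), (p27,20), (p27,21), (p27,22)}
  {p25, p26, p27} × {20, 21} = {(p25,20), (p25,21), (p26,20), (p26,21), (p27,20), (p27,21)}
  {p25, p26, p27} × {21, 22} = {(p25,21), (p25,22), (p26,21), (p26,22), (p27,21), (p27,22)}
  {p26, p27} × {20, 21, 22} = {(p26,20), (p26,21), (p26,22), (p27,20), (p27,21), (p27,22)}
  {p25, p26, p27} × {20, 21, 22} = {(p25,20), (p25,21), (p25,22), (p26,20), (p26,21), (p26,22), (p27,20), (p27,21), (p27,22)}
These 21 distinct sets form the basis B.
Close under arbitrary unions to get τ_{X×Y}; counting gives |τ_{X×Y}| = 70.


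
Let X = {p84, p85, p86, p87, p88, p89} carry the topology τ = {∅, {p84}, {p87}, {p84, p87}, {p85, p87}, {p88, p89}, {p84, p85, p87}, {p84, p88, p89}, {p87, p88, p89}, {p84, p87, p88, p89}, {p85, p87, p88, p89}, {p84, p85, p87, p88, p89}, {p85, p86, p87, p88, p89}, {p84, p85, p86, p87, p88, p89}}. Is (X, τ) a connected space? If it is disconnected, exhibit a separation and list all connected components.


(X, τ) is disconnected; components = [{p84}, {p85, p86, p87, p88, p89}].

Find clopen sets (U ∈ τ with X ∖ U ∈ τ):
  U = ∅, X ∖ U = {p84, p85, p86, p87, p88, p89} — both open, so U is clopen.
  U = {p84}, X ∖ U = {p85, p86, p87, p88, p89} — both open, so U is clopen.
  U = {p85, p86, p87, p88, p89}, X ∖ U = {p84} — both open, so U is clopen.
  U = {p84, p85, p86, p87, p88, p89}, X ∖ U = ∅ — both open, so U is clopen.
Nontrivial clopen(s) exist: e.g. {p85, p86, p87, p88, p89}. So (X, τ) is disconnected.
Compute connected components by grouping points that agree on all clopens:
  component: {p84}
  component: {p85, p86, p87, p88, p89}


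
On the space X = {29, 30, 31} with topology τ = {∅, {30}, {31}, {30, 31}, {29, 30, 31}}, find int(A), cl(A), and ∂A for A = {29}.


int(A) = ∅, cl(A) = {29}, ∂A = {29}.

Closed sets in (X, τ) are complements of opens:
  closed(X, τ) = {∅, {29}, {29, 30}, {29, 31}, {29, 30, 31}}.
int(A) = ⋃ {U ∈ τ : U ⊆ A}. Opens contained in A: ∅.
Taking the union of these: int(A) = ∅.
cl(A) = ⋂ {C closed : A ⊆ C}. Closed sets containing A: {29}, {29, 30}, {29, 31}, {29, 30, 31}.
Intersecting these: cl(A) = {29}.
∂A = cl(A) ∖ int(A) = {29} ∖ ∅ = {29}.


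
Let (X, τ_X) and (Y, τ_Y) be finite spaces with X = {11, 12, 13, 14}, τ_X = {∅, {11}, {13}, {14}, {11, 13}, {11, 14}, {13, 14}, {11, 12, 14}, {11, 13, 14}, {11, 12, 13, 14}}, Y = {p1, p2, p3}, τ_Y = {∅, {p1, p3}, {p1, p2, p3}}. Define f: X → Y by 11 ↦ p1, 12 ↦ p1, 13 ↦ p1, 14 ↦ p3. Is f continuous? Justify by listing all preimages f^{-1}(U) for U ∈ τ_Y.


f IS continuous.

Compute f^{-1}(U) for each U ∈ τ_Y:
  U = ∅: f^{-1}(U) = ∅ ∈ τ_X ✓.
  U = {p1, p3}: f^{-1}(U) = {11, 12, 13, 14} ∈ τ_X ✓.
  U = {p1, p2, p3}: f^{-1}(U) = {11, 12, 13, 14} ∈ τ_X ✓.
Every preimage lies in τ_X, so f IS continuous.


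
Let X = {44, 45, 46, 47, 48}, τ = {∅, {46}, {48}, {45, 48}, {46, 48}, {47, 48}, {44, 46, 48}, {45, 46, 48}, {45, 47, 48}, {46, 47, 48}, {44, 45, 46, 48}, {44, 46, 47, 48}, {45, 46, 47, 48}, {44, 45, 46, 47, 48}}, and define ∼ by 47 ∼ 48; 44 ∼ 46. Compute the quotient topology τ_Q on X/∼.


X/∼ = {[44=46], [45], [47=48]}; |τ_Q| = 5.

Equivalence classes: [44=46], [45], [47=48].
Quotient map π: X → X/∼ sends 44 ↦ [44=46], 45 ↦ [45], 46 ↦ [44=46], 47 ↦ [47=48], 48 ↦ [47=48].
For each subset V ⊆ X/∼, compute π^{-1}(V) ⊆ X and check whether π^{-1}(V) ∈ τ. V is open in τ_Q iff π^{-1}(V) ∈ τ.
  V = {}: π^{-1}(V) = ∅ ∈ τ ✓.
  V = {[44=46]}: π^{-1}(V) = {44, 46} ∉ τ ✗.
  V = {[45]}: π^{-1}(V) = {45} ∉ τ ✗.
  V = {[44=46], [45]}: π^{-1}(V) = {44, 45, 46} ∉ τ ✗.
  V = {[47=48]}: π^{-1}(V) = {47, 48} ∈ τ ✓.
  V = {[44=46], [47=48]}: π^{-1}(V) = {44, 46, 47, 48} ∈ τ ✓.
  V = {[45], [47=48]}: π^{-1}(V) = {45, 47, 48} ∈ τ ✓.
  V = {[44=46], [45], [47=48]}: π^{-1}(V) = {44, 45, 46, 47, 48} ∈ τ ✓.
Open sets in the quotient: τ_Q = {{}, {[47=48]}, {[44=46], [47=48]}, {[45], [47=48]}, {[44=46], [45], [47=48]}} (5 elements).


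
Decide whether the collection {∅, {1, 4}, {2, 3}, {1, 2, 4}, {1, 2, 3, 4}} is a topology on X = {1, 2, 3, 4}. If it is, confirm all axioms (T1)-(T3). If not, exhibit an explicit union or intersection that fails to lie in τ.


τ is NOT a topology on X.

Axiom (T1): ∅ ∈ τ? Yes; X ∈ τ? Yes.
Axiom (T2/T3): check pairwise unions and intersections of members of τ.
Counterexample for (T3): {2, 3} ∩ {1, 2, 4} = {2} ∉ τ. Therefore τ is NOT a topology.


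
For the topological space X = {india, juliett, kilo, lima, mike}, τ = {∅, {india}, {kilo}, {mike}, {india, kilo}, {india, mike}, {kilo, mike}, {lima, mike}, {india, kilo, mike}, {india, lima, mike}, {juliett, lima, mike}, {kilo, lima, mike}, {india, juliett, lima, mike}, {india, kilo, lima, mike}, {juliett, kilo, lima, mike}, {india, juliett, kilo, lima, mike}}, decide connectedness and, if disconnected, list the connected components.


(X, τ) is disconnected; components = [{india}, {kilo}, {juliett, lima, mike}].

Find clopen sets (U ∈ τ with X ∖ U ∈ τ):
  U = ∅, X ∖ U = {india, juliett, kilo, lima, mike} — both open, so U is clopen.
  U = {india}, X ∖ U = {juliett, kilo, lima, mike} — both open, so U is clopen.
  U = {kilo}, X ∖ U = {india, juliett, lima, mike} — both open, so U is clopen.
  U = {india, kilo}, X ∖ U = {juliett, lima, mike} — both open, so U is clopen.
  U = {juliett, lima, mike}, X ∖ U = {india, kilo} — both open, so U is clopen.
  U = {india, juliett, lima, mike}, X ∖ U = {kilo} — both open, so U is clopen.
  U = {juliett, kilo, lima, mike}, X ∖ U = {india} — both open, so U is clopen.
  U = {india, juliett, kilo, lima, mike}, X ∖ U = ∅ — both open, so U is clopen.
Nontrivial clopen(s) exist: e.g. {juliett, kilo, lima, mike}. So (X, τ) is disconnected.
Compute connected components by grouping points that agree on all clopens:
  component: {india}
  component: {kilo}
  component: {juliett, lima, mike}


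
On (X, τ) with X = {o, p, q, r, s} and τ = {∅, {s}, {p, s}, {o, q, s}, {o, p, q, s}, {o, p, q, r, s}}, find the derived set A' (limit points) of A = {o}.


A' = {q, r}

For each x ∈ X, list the open sets U ∈ τ with x ∈ U, then check whether U ∩ (A ∖ {x}) ≠ ∅ for every such U.
  x = o: open {o, q, s} ∋ x has {o, q, s} ∩ (A ∖ {o}) = ∅, so x is NOT a limit point.
  x = p: open {p, s} ∋ x has {p, s} ∩ (A ∖ {p}) = ∅, so x is NOT a limit point.
  x = q: opens ∋ x are {o, q, s}, {o, p, q, s}, {o, p, q, r, s}; each meets A ∖ {q}, so x IS a limit point.
  x = r: opens ∋ x are {o, p, q, r, s}; each meets A ∖ {r}, so x IS a limit point.
  x = s: open {s} ∋ x has {s} ∩ (A ∖ {s}) = ∅, so x is NOT a limit point.
Collecting: A' = {q, r}.


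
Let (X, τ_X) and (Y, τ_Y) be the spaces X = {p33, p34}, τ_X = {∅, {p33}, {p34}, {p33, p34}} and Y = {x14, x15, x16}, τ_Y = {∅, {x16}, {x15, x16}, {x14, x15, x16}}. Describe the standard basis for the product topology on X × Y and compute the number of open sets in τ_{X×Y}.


Basis B = {∅ × ∅, {p33} × {x16}, {p34} × {x16}, {p33} × {x15, x16}, {p33, p34} × {x16}, {p34} × {x15, x16}, {p33} × {x14, x15, x16}, {p34} × {x14, x15, x16}, {p33, p34} × {x15, x16}, {p33, p34} × {x14, x15, x16}}; |τ_{X×Y}| = 16.

Enumerate products U × V with U ∈ τ_X, V ∈ τ_Y (deduplicated):
  ∅ × ∅ = {} (∅)
  {p33} × {x16} = {(p33,x16)}
  {p34} × {x16} = {(p34,x16)}
  {p33} × {x15, x16} = {(p33,x15), (p33,x16)}
  {p33, p34} × {x16} = {(p33,x16), (p34,x16)}
  {p34} × {x15, x16} = {(p34,x15), (p34,x16)}
  {p33} × {x14, x15, x16} = {(p33,x14), (p33,x15), (p33,x16)}
  {p34} × {x14, x15, x16} = {(p34,x14), (p34,x15), (p34,x16)}
  {p33, p34} × {x15, x16} = {(p33,x15), (p33,x16), (p34,x15), (p34,x16)}
  {p33, p34} × {x14, x15, x16} = {(p33,x14), (p33,x15), (p33,x16), (p34,x14), (p34,x15), (p34,x16)}
These 10 distinct sets form the basis B.
Close under arbitrary unions to get τ_{X×Y}; counting gives |τ_{X×Y}| = 16.


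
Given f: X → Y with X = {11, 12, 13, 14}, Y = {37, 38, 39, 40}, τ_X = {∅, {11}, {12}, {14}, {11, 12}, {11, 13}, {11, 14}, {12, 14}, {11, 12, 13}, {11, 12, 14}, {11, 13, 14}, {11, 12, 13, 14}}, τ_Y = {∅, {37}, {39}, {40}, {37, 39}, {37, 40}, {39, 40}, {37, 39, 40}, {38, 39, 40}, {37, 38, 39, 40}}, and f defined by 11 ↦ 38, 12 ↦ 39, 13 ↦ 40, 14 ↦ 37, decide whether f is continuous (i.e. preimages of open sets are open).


f is NOT continuous.

Compute f^{-1}(U) for each U ∈ τ_Y:
  U = ∅: f^{-1}(U) = ∅ ∈ τ_X ✓.
  U = {37}: f^{-1}(U) = {14} ∈ τ_X ✓.
  U = {39}: f^{-1}(U) = {12} ∈ τ_X ✓.
  U = {40}: f^{-1}(U) = {13} ∉ τ_X ✗.
  U = {37, 39}: f^{-1}(U) = {12, 14} ∈ τ_X ✓.
  U = {37, 40}: f^{-1}(U) = {13, 14} ∉ τ_X ✗.
  U = {39, 40}: f^{-1}(U) = {12, 13} ∉ τ_X ✗.
  U = {37, 39, 40}: f^{-1}(U) = {12, 13, 14} ∉ τ_X ✗.
  U = {38, 39, 40}: f^{-1}(U) = {11, 12, 13} ∈ τ_X ✓.
  U = {37, 38, 39, 40}: f^{-1}(U) = {11, 12, 13, 14} ∈ τ_X ✓.
Found U = {40} with f^{-1}(U) = {13} not in τ_X. Therefore f is NOT continuous.


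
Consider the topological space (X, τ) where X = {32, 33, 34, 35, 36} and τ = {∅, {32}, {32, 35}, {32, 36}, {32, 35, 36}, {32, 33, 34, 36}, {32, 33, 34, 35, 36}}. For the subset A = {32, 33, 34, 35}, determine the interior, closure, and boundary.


int(A) = {32, 35}, cl(A) = {32, 33, 34, 35, 36}, ∂A = {33, 34, 36}.

Closed sets in (X, τ) are complements of opens:
  closed(X, τ) = {∅, {35}, {33, 34}, {33, 34, 35}, {33, 34, 36}, {33, 34, 35, 36}, {32, 33, 34, 35, 36}}.
int(A) = ⋃ {U ∈ τ : U ⊆ A}. Opens contained in A: ∅, {32}, {32, 35}.
Taking the union of these: int(A) = {32, 35}.
cl(A) = ⋂ {C closed : A ⊆ C}. Closed sets containing A: {32, 33, 34, 35, 36}.
Intersecting these: cl(A) = {32, 33, 34, 35, 36}.
∂A = cl(A) ∖ int(A) = {32, 33, 34, 35, 36} ∖ {32, 35} = {33, 34, 36}.
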